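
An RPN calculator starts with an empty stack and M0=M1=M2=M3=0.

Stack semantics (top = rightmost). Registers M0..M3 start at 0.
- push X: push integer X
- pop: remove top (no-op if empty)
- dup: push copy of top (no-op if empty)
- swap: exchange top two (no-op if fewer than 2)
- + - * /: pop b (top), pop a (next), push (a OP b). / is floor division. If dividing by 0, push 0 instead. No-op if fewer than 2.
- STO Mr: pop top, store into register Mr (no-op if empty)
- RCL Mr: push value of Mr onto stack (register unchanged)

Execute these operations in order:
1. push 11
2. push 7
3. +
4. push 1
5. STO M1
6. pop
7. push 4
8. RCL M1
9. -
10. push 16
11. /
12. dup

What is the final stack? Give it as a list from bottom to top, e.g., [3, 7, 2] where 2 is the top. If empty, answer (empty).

Answer: [0, 0]

Derivation:
After op 1 (push 11): stack=[11] mem=[0,0,0,0]
After op 2 (push 7): stack=[11,7] mem=[0,0,0,0]
After op 3 (+): stack=[18] mem=[0,0,0,0]
After op 4 (push 1): stack=[18,1] mem=[0,0,0,0]
After op 5 (STO M1): stack=[18] mem=[0,1,0,0]
After op 6 (pop): stack=[empty] mem=[0,1,0,0]
After op 7 (push 4): stack=[4] mem=[0,1,0,0]
After op 8 (RCL M1): stack=[4,1] mem=[0,1,0,0]
After op 9 (-): stack=[3] mem=[0,1,0,0]
After op 10 (push 16): stack=[3,16] mem=[0,1,0,0]
After op 11 (/): stack=[0] mem=[0,1,0,0]
After op 12 (dup): stack=[0,0] mem=[0,1,0,0]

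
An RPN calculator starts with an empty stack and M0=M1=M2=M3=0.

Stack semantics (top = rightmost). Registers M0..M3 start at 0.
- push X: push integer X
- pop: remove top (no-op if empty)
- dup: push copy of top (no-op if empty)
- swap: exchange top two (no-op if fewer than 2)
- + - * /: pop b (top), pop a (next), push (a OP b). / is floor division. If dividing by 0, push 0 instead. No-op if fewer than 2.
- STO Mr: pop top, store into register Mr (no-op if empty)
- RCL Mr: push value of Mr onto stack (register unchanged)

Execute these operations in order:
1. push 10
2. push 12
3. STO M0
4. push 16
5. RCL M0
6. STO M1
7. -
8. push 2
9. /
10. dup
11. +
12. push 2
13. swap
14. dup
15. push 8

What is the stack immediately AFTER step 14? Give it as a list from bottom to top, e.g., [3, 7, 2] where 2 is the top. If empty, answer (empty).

After op 1 (push 10): stack=[10] mem=[0,0,0,0]
After op 2 (push 12): stack=[10,12] mem=[0,0,0,0]
After op 3 (STO M0): stack=[10] mem=[12,0,0,0]
After op 4 (push 16): stack=[10,16] mem=[12,0,0,0]
After op 5 (RCL M0): stack=[10,16,12] mem=[12,0,0,0]
After op 6 (STO M1): stack=[10,16] mem=[12,12,0,0]
After op 7 (-): stack=[-6] mem=[12,12,0,0]
After op 8 (push 2): stack=[-6,2] mem=[12,12,0,0]
After op 9 (/): stack=[-3] mem=[12,12,0,0]
After op 10 (dup): stack=[-3,-3] mem=[12,12,0,0]
After op 11 (+): stack=[-6] mem=[12,12,0,0]
After op 12 (push 2): stack=[-6,2] mem=[12,12,0,0]
After op 13 (swap): stack=[2,-6] mem=[12,12,0,0]
After op 14 (dup): stack=[2,-6,-6] mem=[12,12,0,0]

[2, -6, -6]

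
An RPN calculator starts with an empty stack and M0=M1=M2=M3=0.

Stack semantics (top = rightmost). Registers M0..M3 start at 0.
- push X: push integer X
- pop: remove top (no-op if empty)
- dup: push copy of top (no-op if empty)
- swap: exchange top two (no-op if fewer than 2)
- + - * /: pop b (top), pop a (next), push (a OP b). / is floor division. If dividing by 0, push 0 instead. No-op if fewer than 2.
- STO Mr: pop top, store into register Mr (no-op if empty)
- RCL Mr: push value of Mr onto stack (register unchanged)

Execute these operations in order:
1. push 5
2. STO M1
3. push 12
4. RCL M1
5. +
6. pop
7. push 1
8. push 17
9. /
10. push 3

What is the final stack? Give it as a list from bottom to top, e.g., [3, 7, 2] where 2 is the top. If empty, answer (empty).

After op 1 (push 5): stack=[5] mem=[0,0,0,0]
After op 2 (STO M1): stack=[empty] mem=[0,5,0,0]
After op 3 (push 12): stack=[12] mem=[0,5,0,0]
After op 4 (RCL M1): stack=[12,5] mem=[0,5,0,0]
After op 5 (+): stack=[17] mem=[0,5,0,0]
After op 6 (pop): stack=[empty] mem=[0,5,0,0]
After op 7 (push 1): stack=[1] mem=[0,5,0,0]
After op 8 (push 17): stack=[1,17] mem=[0,5,0,0]
After op 9 (/): stack=[0] mem=[0,5,0,0]
After op 10 (push 3): stack=[0,3] mem=[0,5,0,0]

Answer: [0, 3]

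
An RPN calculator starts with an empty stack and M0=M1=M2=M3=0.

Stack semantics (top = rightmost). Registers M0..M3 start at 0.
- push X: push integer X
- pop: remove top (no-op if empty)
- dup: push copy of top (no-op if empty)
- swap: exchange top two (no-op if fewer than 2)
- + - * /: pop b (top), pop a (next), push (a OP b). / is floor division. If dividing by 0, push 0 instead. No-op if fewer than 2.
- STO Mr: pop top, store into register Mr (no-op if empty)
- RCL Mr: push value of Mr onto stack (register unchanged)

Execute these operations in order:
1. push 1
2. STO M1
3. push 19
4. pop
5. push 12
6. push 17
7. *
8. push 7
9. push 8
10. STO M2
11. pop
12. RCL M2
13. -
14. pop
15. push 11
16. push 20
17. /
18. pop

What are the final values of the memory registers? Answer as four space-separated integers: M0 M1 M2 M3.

Answer: 0 1 8 0

Derivation:
After op 1 (push 1): stack=[1] mem=[0,0,0,0]
After op 2 (STO M1): stack=[empty] mem=[0,1,0,0]
After op 3 (push 19): stack=[19] mem=[0,1,0,0]
After op 4 (pop): stack=[empty] mem=[0,1,0,0]
After op 5 (push 12): stack=[12] mem=[0,1,0,0]
After op 6 (push 17): stack=[12,17] mem=[0,1,0,0]
After op 7 (*): stack=[204] mem=[0,1,0,0]
After op 8 (push 7): stack=[204,7] mem=[0,1,0,0]
After op 9 (push 8): stack=[204,7,8] mem=[0,1,0,0]
After op 10 (STO M2): stack=[204,7] mem=[0,1,8,0]
After op 11 (pop): stack=[204] mem=[0,1,8,0]
After op 12 (RCL M2): stack=[204,8] mem=[0,1,8,0]
After op 13 (-): stack=[196] mem=[0,1,8,0]
After op 14 (pop): stack=[empty] mem=[0,1,8,0]
After op 15 (push 11): stack=[11] mem=[0,1,8,0]
After op 16 (push 20): stack=[11,20] mem=[0,1,8,0]
After op 17 (/): stack=[0] mem=[0,1,8,0]
After op 18 (pop): stack=[empty] mem=[0,1,8,0]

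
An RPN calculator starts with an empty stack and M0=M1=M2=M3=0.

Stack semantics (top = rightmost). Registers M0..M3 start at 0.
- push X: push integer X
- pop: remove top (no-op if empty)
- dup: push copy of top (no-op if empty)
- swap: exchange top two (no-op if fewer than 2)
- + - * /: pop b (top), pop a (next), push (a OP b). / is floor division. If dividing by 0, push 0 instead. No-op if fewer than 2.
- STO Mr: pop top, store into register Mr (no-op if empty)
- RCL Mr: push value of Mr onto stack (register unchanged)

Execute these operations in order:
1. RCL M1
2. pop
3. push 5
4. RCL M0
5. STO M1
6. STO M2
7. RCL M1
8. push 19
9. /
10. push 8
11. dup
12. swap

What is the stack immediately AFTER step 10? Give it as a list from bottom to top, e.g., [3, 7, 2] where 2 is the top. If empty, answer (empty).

After op 1 (RCL M1): stack=[0] mem=[0,0,0,0]
After op 2 (pop): stack=[empty] mem=[0,0,0,0]
After op 3 (push 5): stack=[5] mem=[0,0,0,0]
After op 4 (RCL M0): stack=[5,0] mem=[0,0,0,0]
After op 5 (STO M1): stack=[5] mem=[0,0,0,0]
After op 6 (STO M2): stack=[empty] mem=[0,0,5,0]
After op 7 (RCL M1): stack=[0] mem=[0,0,5,0]
After op 8 (push 19): stack=[0,19] mem=[0,0,5,0]
After op 9 (/): stack=[0] mem=[0,0,5,0]
After op 10 (push 8): stack=[0,8] mem=[0,0,5,0]

[0, 8]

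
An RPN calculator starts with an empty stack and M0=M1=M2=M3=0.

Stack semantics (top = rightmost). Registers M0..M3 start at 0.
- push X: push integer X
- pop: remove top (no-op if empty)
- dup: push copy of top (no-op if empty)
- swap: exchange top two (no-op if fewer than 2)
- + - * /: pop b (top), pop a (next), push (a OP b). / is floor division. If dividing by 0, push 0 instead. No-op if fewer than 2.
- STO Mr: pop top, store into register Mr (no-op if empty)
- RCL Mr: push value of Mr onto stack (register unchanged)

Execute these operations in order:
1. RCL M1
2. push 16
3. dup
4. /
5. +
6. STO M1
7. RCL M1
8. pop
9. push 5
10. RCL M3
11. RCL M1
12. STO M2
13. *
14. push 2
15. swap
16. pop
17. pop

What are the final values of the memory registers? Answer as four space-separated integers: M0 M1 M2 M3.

Answer: 0 1 1 0

Derivation:
After op 1 (RCL M1): stack=[0] mem=[0,0,0,0]
After op 2 (push 16): stack=[0,16] mem=[0,0,0,0]
After op 3 (dup): stack=[0,16,16] mem=[0,0,0,0]
After op 4 (/): stack=[0,1] mem=[0,0,0,0]
After op 5 (+): stack=[1] mem=[0,0,0,0]
After op 6 (STO M1): stack=[empty] mem=[0,1,0,0]
After op 7 (RCL M1): stack=[1] mem=[0,1,0,0]
After op 8 (pop): stack=[empty] mem=[0,1,0,0]
After op 9 (push 5): stack=[5] mem=[0,1,0,0]
After op 10 (RCL M3): stack=[5,0] mem=[0,1,0,0]
After op 11 (RCL M1): stack=[5,0,1] mem=[0,1,0,0]
After op 12 (STO M2): stack=[5,0] mem=[0,1,1,0]
After op 13 (*): stack=[0] mem=[0,1,1,0]
After op 14 (push 2): stack=[0,2] mem=[0,1,1,0]
After op 15 (swap): stack=[2,0] mem=[0,1,1,0]
After op 16 (pop): stack=[2] mem=[0,1,1,0]
After op 17 (pop): stack=[empty] mem=[0,1,1,0]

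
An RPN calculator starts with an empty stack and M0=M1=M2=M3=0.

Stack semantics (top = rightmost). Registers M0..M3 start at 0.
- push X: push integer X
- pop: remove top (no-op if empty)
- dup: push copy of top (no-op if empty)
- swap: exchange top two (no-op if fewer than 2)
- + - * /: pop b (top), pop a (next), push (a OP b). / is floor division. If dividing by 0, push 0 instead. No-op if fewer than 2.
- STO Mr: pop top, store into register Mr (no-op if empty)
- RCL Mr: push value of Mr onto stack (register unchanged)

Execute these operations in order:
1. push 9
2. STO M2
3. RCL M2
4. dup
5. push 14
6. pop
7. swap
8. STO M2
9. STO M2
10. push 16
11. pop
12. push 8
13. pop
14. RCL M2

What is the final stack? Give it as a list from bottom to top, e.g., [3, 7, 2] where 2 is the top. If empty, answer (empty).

After op 1 (push 9): stack=[9] mem=[0,0,0,0]
After op 2 (STO M2): stack=[empty] mem=[0,0,9,0]
After op 3 (RCL M2): stack=[9] mem=[0,0,9,0]
After op 4 (dup): stack=[9,9] mem=[0,0,9,0]
After op 5 (push 14): stack=[9,9,14] mem=[0,0,9,0]
After op 6 (pop): stack=[9,9] mem=[0,0,9,0]
After op 7 (swap): stack=[9,9] mem=[0,0,9,0]
After op 8 (STO M2): stack=[9] mem=[0,0,9,0]
After op 9 (STO M2): stack=[empty] mem=[0,0,9,0]
After op 10 (push 16): stack=[16] mem=[0,0,9,0]
After op 11 (pop): stack=[empty] mem=[0,0,9,0]
After op 12 (push 8): stack=[8] mem=[0,0,9,0]
After op 13 (pop): stack=[empty] mem=[0,0,9,0]
After op 14 (RCL M2): stack=[9] mem=[0,0,9,0]

Answer: [9]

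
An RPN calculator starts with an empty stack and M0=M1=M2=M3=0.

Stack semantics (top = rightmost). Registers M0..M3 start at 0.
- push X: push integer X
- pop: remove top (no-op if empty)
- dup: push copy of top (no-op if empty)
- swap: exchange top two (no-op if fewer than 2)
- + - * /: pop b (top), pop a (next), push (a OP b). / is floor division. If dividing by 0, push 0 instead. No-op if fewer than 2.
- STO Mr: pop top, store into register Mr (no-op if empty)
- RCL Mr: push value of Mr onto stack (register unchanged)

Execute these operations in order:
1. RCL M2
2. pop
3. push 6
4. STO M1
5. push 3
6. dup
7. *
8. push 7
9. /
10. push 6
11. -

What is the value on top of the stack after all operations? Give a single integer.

Answer: -5

Derivation:
After op 1 (RCL M2): stack=[0] mem=[0,0,0,0]
After op 2 (pop): stack=[empty] mem=[0,0,0,0]
After op 3 (push 6): stack=[6] mem=[0,0,0,0]
After op 4 (STO M1): stack=[empty] mem=[0,6,0,0]
After op 5 (push 3): stack=[3] mem=[0,6,0,0]
After op 6 (dup): stack=[3,3] mem=[0,6,0,0]
After op 7 (*): stack=[9] mem=[0,6,0,0]
After op 8 (push 7): stack=[9,7] mem=[0,6,0,0]
After op 9 (/): stack=[1] mem=[0,6,0,0]
After op 10 (push 6): stack=[1,6] mem=[0,6,0,0]
After op 11 (-): stack=[-5] mem=[0,6,0,0]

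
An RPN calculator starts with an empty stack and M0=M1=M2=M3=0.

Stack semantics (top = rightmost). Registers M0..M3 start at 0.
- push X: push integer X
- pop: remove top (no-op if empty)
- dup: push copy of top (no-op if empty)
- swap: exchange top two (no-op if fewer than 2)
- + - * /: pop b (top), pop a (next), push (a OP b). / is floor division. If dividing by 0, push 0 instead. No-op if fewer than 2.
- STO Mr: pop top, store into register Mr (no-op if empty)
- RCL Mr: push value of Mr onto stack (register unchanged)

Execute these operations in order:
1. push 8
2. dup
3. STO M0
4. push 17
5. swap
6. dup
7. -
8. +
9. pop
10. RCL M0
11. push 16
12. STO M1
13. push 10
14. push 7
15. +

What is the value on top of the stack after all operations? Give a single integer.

After op 1 (push 8): stack=[8] mem=[0,0,0,0]
After op 2 (dup): stack=[8,8] mem=[0,0,0,0]
After op 3 (STO M0): stack=[8] mem=[8,0,0,0]
After op 4 (push 17): stack=[8,17] mem=[8,0,0,0]
After op 5 (swap): stack=[17,8] mem=[8,0,0,0]
After op 6 (dup): stack=[17,8,8] mem=[8,0,0,0]
After op 7 (-): stack=[17,0] mem=[8,0,0,0]
After op 8 (+): stack=[17] mem=[8,0,0,0]
After op 9 (pop): stack=[empty] mem=[8,0,0,0]
After op 10 (RCL M0): stack=[8] mem=[8,0,0,0]
After op 11 (push 16): stack=[8,16] mem=[8,0,0,0]
After op 12 (STO M1): stack=[8] mem=[8,16,0,0]
After op 13 (push 10): stack=[8,10] mem=[8,16,0,0]
After op 14 (push 7): stack=[8,10,7] mem=[8,16,0,0]
After op 15 (+): stack=[8,17] mem=[8,16,0,0]

Answer: 17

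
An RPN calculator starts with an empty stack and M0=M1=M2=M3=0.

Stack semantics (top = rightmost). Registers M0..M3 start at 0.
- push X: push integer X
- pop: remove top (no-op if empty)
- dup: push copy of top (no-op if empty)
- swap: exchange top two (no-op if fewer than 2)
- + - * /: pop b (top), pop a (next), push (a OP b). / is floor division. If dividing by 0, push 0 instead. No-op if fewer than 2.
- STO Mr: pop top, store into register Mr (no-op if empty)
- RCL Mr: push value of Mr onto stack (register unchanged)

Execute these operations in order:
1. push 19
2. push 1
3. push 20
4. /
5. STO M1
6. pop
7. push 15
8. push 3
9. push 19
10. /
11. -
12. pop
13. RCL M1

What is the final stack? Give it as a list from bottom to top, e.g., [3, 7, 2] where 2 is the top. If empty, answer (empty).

Answer: [0]

Derivation:
After op 1 (push 19): stack=[19] mem=[0,0,0,0]
After op 2 (push 1): stack=[19,1] mem=[0,0,0,0]
After op 3 (push 20): stack=[19,1,20] mem=[0,0,0,0]
After op 4 (/): stack=[19,0] mem=[0,0,0,0]
After op 5 (STO M1): stack=[19] mem=[0,0,0,0]
After op 6 (pop): stack=[empty] mem=[0,0,0,0]
After op 7 (push 15): stack=[15] mem=[0,0,0,0]
After op 8 (push 3): stack=[15,3] mem=[0,0,0,0]
After op 9 (push 19): stack=[15,3,19] mem=[0,0,0,0]
After op 10 (/): stack=[15,0] mem=[0,0,0,0]
After op 11 (-): stack=[15] mem=[0,0,0,0]
After op 12 (pop): stack=[empty] mem=[0,0,0,0]
After op 13 (RCL M1): stack=[0] mem=[0,0,0,0]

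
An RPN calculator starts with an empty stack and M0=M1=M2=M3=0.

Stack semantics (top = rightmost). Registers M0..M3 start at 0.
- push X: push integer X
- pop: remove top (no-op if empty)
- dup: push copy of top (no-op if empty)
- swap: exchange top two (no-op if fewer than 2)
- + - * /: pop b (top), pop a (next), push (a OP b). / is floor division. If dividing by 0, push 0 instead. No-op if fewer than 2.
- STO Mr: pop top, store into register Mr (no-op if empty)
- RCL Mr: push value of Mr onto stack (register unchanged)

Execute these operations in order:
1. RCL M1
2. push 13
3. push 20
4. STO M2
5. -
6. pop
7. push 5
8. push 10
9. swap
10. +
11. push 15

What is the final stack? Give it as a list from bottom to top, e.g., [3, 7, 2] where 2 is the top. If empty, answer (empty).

After op 1 (RCL M1): stack=[0] mem=[0,0,0,0]
After op 2 (push 13): stack=[0,13] mem=[0,0,0,0]
After op 3 (push 20): stack=[0,13,20] mem=[0,0,0,0]
After op 4 (STO M2): stack=[0,13] mem=[0,0,20,0]
After op 5 (-): stack=[-13] mem=[0,0,20,0]
After op 6 (pop): stack=[empty] mem=[0,0,20,0]
After op 7 (push 5): stack=[5] mem=[0,0,20,0]
After op 8 (push 10): stack=[5,10] mem=[0,0,20,0]
After op 9 (swap): stack=[10,5] mem=[0,0,20,0]
After op 10 (+): stack=[15] mem=[0,0,20,0]
After op 11 (push 15): stack=[15,15] mem=[0,0,20,0]

Answer: [15, 15]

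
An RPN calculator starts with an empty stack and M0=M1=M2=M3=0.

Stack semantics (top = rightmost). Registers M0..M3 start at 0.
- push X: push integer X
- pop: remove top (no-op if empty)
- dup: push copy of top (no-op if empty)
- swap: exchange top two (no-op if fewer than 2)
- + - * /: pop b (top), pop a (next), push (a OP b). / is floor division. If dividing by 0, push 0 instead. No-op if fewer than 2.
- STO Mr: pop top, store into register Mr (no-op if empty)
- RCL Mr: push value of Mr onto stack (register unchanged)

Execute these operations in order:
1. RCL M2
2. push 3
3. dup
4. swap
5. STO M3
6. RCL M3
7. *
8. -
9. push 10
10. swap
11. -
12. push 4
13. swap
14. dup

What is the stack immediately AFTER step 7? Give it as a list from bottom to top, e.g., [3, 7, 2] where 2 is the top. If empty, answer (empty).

After op 1 (RCL M2): stack=[0] mem=[0,0,0,0]
After op 2 (push 3): stack=[0,3] mem=[0,0,0,0]
After op 3 (dup): stack=[0,3,3] mem=[0,0,0,0]
After op 4 (swap): stack=[0,3,3] mem=[0,0,0,0]
After op 5 (STO M3): stack=[0,3] mem=[0,0,0,3]
After op 6 (RCL M3): stack=[0,3,3] mem=[0,0,0,3]
After op 7 (*): stack=[0,9] mem=[0,0,0,3]

[0, 9]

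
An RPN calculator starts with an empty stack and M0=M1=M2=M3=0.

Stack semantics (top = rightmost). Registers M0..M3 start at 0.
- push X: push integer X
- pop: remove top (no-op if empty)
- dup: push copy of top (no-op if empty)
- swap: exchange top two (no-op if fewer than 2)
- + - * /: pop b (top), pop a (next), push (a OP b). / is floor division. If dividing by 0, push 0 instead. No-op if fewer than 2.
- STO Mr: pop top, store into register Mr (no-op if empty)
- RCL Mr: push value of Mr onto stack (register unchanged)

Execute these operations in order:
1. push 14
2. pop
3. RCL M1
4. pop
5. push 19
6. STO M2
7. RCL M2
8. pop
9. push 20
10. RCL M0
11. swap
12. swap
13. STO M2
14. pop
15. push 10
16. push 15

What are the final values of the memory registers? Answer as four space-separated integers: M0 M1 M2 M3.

Answer: 0 0 0 0

Derivation:
After op 1 (push 14): stack=[14] mem=[0,0,0,0]
After op 2 (pop): stack=[empty] mem=[0,0,0,0]
After op 3 (RCL M1): stack=[0] mem=[0,0,0,0]
After op 4 (pop): stack=[empty] mem=[0,0,0,0]
After op 5 (push 19): stack=[19] mem=[0,0,0,0]
After op 6 (STO M2): stack=[empty] mem=[0,0,19,0]
After op 7 (RCL M2): stack=[19] mem=[0,0,19,0]
After op 8 (pop): stack=[empty] mem=[0,0,19,0]
After op 9 (push 20): stack=[20] mem=[0,0,19,0]
After op 10 (RCL M0): stack=[20,0] mem=[0,0,19,0]
After op 11 (swap): stack=[0,20] mem=[0,0,19,0]
After op 12 (swap): stack=[20,0] mem=[0,0,19,0]
After op 13 (STO M2): stack=[20] mem=[0,0,0,0]
After op 14 (pop): stack=[empty] mem=[0,0,0,0]
After op 15 (push 10): stack=[10] mem=[0,0,0,0]
After op 16 (push 15): stack=[10,15] mem=[0,0,0,0]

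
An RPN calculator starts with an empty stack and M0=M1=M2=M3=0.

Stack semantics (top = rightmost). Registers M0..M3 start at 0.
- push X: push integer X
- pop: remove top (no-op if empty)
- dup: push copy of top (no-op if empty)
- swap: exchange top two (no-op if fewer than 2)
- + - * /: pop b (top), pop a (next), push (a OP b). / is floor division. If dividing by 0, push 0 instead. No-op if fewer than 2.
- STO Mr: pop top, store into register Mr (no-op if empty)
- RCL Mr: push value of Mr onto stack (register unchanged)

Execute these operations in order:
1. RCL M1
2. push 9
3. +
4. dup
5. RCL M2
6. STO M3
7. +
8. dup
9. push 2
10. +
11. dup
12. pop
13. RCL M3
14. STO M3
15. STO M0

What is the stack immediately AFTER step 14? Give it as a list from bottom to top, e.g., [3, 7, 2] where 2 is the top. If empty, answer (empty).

After op 1 (RCL M1): stack=[0] mem=[0,0,0,0]
After op 2 (push 9): stack=[0,9] mem=[0,0,0,0]
After op 3 (+): stack=[9] mem=[0,0,0,0]
After op 4 (dup): stack=[9,9] mem=[0,0,0,0]
After op 5 (RCL M2): stack=[9,9,0] mem=[0,0,0,0]
After op 6 (STO M3): stack=[9,9] mem=[0,0,0,0]
After op 7 (+): stack=[18] mem=[0,0,0,0]
After op 8 (dup): stack=[18,18] mem=[0,0,0,0]
After op 9 (push 2): stack=[18,18,2] mem=[0,0,0,0]
After op 10 (+): stack=[18,20] mem=[0,0,0,0]
After op 11 (dup): stack=[18,20,20] mem=[0,0,0,0]
After op 12 (pop): stack=[18,20] mem=[0,0,0,0]
After op 13 (RCL M3): stack=[18,20,0] mem=[0,0,0,0]
After op 14 (STO M3): stack=[18,20] mem=[0,0,0,0]

[18, 20]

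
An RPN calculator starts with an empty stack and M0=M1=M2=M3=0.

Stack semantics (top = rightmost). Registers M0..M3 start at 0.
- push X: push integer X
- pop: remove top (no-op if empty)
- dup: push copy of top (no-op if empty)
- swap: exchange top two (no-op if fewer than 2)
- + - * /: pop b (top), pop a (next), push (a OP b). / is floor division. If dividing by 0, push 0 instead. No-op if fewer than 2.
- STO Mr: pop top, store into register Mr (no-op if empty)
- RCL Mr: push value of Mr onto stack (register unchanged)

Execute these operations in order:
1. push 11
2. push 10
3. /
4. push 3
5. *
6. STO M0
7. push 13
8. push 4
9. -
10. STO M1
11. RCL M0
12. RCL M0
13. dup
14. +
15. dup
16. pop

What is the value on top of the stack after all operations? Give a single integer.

Answer: 6

Derivation:
After op 1 (push 11): stack=[11] mem=[0,0,0,0]
After op 2 (push 10): stack=[11,10] mem=[0,0,0,0]
After op 3 (/): stack=[1] mem=[0,0,0,0]
After op 4 (push 3): stack=[1,3] mem=[0,0,0,0]
After op 5 (*): stack=[3] mem=[0,0,0,0]
After op 6 (STO M0): stack=[empty] mem=[3,0,0,0]
After op 7 (push 13): stack=[13] mem=[3,0,0,0]
After op 8 (push 4): stack=[13,4] mem=[3,0,0,0]
After op 9 (-): stack=[9] mem=[3,0,0,0]
After op 10 (STO M1): stack=[empty] mem=[3,9,0,0]
After op 11 (RCL M0): stack=[3] mem=[3,9,0,0]
After op 12 (RCL M0): stack=[3,3] mem=[3,9,0,0]
After op 13 (dup): stack=[3,3,3] mem=[3,9,0,0]
After op 14 (+): stack=[3,6] mem=[3,9,0,0]
After op 15 (dup): stack=[3,6,6] mem=[3,9,0,0]
After op 16 (pop): stack=[3,6] mem=[3,9,0,0]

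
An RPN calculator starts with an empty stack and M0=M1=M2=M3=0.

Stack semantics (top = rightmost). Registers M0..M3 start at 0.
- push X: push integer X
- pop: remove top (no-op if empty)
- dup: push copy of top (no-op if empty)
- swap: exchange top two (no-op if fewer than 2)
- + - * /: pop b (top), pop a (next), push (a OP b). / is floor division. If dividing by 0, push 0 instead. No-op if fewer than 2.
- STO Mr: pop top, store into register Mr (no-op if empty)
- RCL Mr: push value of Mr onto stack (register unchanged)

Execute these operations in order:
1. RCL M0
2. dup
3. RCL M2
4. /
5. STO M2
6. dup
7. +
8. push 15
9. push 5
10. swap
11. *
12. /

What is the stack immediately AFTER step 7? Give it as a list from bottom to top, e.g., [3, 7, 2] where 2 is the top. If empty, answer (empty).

After op 1 (RCL M0): stack=[0] mem=[0,0,0,0]
After op 2 (dup): stack=[0,0] mem=[0,0,0,0]
After op 3 (RCL M2): stack=[0,0,0] mem=[0,0,0,0]
After op 4 (/): stack=[0,0] mem=[0,0,0,0]
After op 5 (STO M2): stack=[0] mem=[0,0,0,0]
After op 6 (dup): stack=[0,0] mem=[0,0,0,0]
After op 7 (+): stack=[0] mem=[0,0,0,0]

[0]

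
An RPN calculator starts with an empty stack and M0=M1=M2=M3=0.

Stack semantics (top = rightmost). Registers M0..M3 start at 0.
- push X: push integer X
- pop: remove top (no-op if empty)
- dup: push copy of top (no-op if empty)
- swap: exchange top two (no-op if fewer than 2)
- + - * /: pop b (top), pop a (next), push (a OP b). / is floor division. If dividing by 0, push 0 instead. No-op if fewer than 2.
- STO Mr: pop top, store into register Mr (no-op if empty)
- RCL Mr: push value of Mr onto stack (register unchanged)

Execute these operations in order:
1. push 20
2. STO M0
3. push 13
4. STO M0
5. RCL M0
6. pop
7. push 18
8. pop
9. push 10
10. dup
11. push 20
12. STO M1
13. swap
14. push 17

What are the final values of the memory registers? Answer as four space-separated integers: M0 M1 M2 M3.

After op 1 (push 20): stack=[20] mem=[0,0,0,0]
After op 2 (STO M0): stack=[empty] mem=[20,0,0,0]
After op 3 (push 13): stack=[13] mem=[20,0,0,0]
After op 4 (STO M0): stack=[empty] mem=[13,0,0,0]
After op 5 (RCL M0): stack=[13] mem=[13,0,0,0]
After op 6 (pop): stack=[empty] mem=[13,0,0,0]
After op 7 (push 18): stack=[18] mem=[13,0,0,0]
After op 8 (pop): stack=[empty] mem=[13,0,0,0]
After op 9 (push 10): stack=[10] mem=[13,0,0,0]
After op 10 (dup): stack=[10,10] mem=[13,0,0,0]
After op 11 (push 20): stack=[10,10,20] mem=[13,0,0,0]
After op 12 (STO M1): stack=[10,10] mem=[13,20,0,0]
After op 13 (swap): stack=[10,10] mem=[13,20,0,0]
After op 14 (push 17): stack=[10,10,17] mem=[13,20,0,0]

Answer: 13 20 0 0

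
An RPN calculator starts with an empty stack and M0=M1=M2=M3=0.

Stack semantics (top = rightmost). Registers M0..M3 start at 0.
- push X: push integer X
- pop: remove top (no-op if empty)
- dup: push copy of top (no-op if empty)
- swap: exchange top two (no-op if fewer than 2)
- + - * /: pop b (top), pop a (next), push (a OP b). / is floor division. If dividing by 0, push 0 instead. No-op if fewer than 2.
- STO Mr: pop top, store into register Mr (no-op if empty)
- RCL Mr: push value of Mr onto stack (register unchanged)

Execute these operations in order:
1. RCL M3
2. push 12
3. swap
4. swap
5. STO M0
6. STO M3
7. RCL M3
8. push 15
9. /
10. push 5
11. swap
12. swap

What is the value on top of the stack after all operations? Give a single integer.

Answer: 5

Derivation:
After op 1 (RCL M3): stack=[0] mem=[0,0,0,0]
After op 2 (push 12): stack=[0,12] mem=[0,0,0,0]
After op 3 (swap): stack=[12,0] mem=[0,0,0,0]
After op 4 (swap): stack=[0,12] mem=[0,0,0,0]
After op 5 (STO M0): stack=[0] mem=[12,0,0,0]
After op 6 (STO M3): stack=[empty] mem=[12,0,0,0]
After op 7 (RCL M3): stack=[0] mem=[12,0,0,0]
After op 8 (push 15): stack=[0,15] mem=[12,0,0,0]
After op 9 (/): stack=[0] mem=[12,0,0,0]
After op 10 (push 5): stack=[0,5] mem=[12,0,0,0]
After op 11 (swap): stack=[5,0] mem=[12,0,0,0]
After op 12 (swap): stack=[0,5] mem=[12,0,0,0]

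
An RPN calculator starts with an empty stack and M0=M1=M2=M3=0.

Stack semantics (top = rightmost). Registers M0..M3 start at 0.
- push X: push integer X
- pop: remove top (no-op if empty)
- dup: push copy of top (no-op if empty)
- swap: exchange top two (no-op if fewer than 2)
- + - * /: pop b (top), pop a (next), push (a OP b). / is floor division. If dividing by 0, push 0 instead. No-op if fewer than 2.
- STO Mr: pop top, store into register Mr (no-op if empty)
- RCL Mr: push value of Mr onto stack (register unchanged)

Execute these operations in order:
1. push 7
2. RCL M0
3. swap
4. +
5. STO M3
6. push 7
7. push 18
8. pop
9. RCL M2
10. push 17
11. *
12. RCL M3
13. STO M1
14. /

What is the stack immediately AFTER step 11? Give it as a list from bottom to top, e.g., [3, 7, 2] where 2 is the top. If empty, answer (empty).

After op 1 (push 7): stack=[7] mem=[0,0,0,0]
After op 2 (RCL M0): stack=[7,0] mem=[0,0,0,0]
After op 3 (swap): stack=[0,7] mem=[0,0,0,0]
After op 4 (+): stack=[7] mem=[0,0,0,0]
After op 5 (STO M3): stack=[empty] mem=[0,0,0,7]
After op 6 (push 7): stack=[7] mem=[0,0,0,7]
After op 7 (push 18): stack=[7,18] mem=[0,0,0,7]
After op 8 (pop): stack=[7] mem=[0,0,0,7]
After op 9 (RCL M2): stack=[7,0] mem=[0,0,0,7]
After op 10 (push 17): stack=[7,0,17] mem=[0,0,0,7]
After op 11 (*): stack=[7,0] mem=[0,0,0,7]

[7, 0]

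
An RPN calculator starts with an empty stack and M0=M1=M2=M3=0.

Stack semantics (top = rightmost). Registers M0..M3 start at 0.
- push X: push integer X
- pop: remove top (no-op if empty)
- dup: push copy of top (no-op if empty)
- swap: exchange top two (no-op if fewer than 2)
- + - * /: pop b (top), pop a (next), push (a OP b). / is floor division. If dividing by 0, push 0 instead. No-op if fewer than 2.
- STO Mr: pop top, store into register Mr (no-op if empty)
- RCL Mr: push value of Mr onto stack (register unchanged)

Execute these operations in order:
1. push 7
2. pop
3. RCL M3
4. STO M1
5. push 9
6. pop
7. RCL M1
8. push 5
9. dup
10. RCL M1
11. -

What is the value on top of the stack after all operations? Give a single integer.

Answer: 5

Derivation:
After op 1 (push 7): stack=[7] mem=[0,0,0,0]
After op 2 (pop): stack=[empty] mem=[0,0,0,0]
After op 3 (RCL M3): stack=[0] mem=[0,0,0,0]
After op 4 (STO M1): stack=[empty] mem=[0,0,0,0]
After op 5 (push 9): stack=[9] mem=[0,0,0,0]
After op 6 (pop): stack=[empty] mem=[0,0,0,0]
After op 7 (RCL M1): stack=[0] mem=[0,0,0,0]
After op 8 (push 5): stack=[0,5] mem=[0,0,0,0]
After op 9 (dup): stack=[0,5,5] mem=[0,0,0,0]
After op 10 (RCL M1): stack=[0,5,5,0] mem=[0,0,0,0]
After op 11 (-): stack=[0,5,5] mem=[0,0,0,0]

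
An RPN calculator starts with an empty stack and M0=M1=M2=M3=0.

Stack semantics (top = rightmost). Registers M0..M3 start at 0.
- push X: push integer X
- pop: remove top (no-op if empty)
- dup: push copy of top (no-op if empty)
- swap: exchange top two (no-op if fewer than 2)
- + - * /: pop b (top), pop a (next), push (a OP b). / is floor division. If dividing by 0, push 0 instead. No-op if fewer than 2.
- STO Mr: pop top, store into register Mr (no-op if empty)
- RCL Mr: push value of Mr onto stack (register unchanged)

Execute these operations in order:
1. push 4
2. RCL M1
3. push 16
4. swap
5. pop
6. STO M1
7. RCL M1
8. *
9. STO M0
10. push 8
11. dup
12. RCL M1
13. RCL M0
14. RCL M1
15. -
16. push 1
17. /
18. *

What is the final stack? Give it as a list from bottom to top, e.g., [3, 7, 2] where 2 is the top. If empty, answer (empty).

Answer: [8, 8, 768]

Derivation:
After op 1 (push 4): stack=[4] mem=[0,0,0,0]
After op 2 (RCL M1): stack=[4,0] mem=[0,0,0,0]
After op 3 (push 16): stack=[4,0,16] mem=[0,0,0,0]
After op 4 (swap): stack=[4,16,0] mem=[0,0,0,0]
After op 5 (pop): stack=[4,16] mem=[0,0,0,0]
After op 6 (STO M1): stack=[4] mem=[0,16,0,0]
After op 7 (RCL M1): stack=[4,16] mem=[0,16,0,0]
After op 8 (*): stack=[64] mem=[0,16,0,0]
After op 9 (STO M0): stack=[empty] mem=[64,16,0,0]
After op 10 (push 8): stack=[8] mem=[64,16,0,0]
After op 11 (dup): stack=[8,8] mem=[64,16,0,0]
After op 12 (RCL M1): stack=[8,8,16] mem=[64,16,0,0]
After op 13 (RCL M0): stack=[8,8,16,64] mem=[64,16,0,0]
After op 14 (RCL M1): stack=[8,8,16,64,16] mem=[64,16,0,0]
After op 15 (-): stack=[8,8,16,48] mem=[64,16,0,0]
After op 16 (push 1): stack=[8,8,16,48,1] mem=[64,16,0,0]
After op 17 (/): stack=[8,8,16,48] mem=[64,16,0,0]
After op 18 (*): stack=[8,8,768] mem=[64,16,0,0]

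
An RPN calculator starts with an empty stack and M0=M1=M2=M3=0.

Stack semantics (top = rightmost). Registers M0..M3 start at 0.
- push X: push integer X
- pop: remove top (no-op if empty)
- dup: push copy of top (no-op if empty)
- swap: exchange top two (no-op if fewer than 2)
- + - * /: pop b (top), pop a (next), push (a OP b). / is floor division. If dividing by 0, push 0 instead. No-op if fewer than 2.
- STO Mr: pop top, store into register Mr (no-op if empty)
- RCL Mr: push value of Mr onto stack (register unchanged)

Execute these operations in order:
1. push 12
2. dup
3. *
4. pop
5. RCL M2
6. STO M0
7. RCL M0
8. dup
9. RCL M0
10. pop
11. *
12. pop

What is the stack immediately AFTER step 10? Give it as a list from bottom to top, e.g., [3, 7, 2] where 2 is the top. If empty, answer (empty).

After op 1 (push 12): stack=[12] mem=[0,0,0,0]
After op 2 (dup): stack=[12,12] mem=[0,0,0,0]
After op 3 (*): stack=[144] mem=[0,0,0,0]
After op 4 (pop): stack=[empty] mem=[0,0,0,0]
After op 5 (RCL M2): stack=[0] mem=[0,0,0,0]
After op 6 (STO M0): stack=[empty] mem=[0,0,0,0]
After op 7 (RCL M0): stack=[0] mem=[0,0,0,0]
After op 8 (dup): stack=[0,0] mem=[0,0,0,0]
After op 9 (RCL M0): stack=[0,0,0] mem=[0,0,0,0]
After op 10 (pop): stack=[0,0] mem=[0,0,0,0]

[0, 0]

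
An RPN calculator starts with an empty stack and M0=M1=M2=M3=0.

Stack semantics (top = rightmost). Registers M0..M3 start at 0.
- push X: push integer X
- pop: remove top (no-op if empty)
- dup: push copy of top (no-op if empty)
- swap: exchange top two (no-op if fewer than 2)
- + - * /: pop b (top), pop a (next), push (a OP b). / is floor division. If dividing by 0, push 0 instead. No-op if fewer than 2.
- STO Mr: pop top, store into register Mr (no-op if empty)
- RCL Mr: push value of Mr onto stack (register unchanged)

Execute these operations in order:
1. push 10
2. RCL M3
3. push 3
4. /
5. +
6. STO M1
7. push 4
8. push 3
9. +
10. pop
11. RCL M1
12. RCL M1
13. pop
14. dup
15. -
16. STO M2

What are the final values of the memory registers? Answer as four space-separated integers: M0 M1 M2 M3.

After op 1 (push 10): stack=[10] mem=[0,0,0,0]
After op 2 (RCL M3): stack=[10,0] mem=[0,0,0,0]
After op 3 (push 3): stack=[10,0,3] mem=[0,0,0,0]
After op 4 (/): stack=[10,0] mem=[0,0,0,0]
After op 5 (+): stack=[10] mem=[0,0,0,0]
After op 6 (STO M1): stack=[empty] mem=[0,10,0,0]
After op 7 (push 4): stack=[4] mem=[0,10,0,0]
After op 8 (push 3): stack=[4,3] mem=[0,10,0,0]
After op 9 (+): stack=[7] mem=[0,10,0,0]
After op 10 (pop): stack=[empty] mem=[0,10,0,0]
After op 11 (RCL M1): stack=[10] mem=[0,10,0,0]
After op 12 (RCL M1): stack=[10,10] mem=[0,10,0,0]
After op 13 (pop): stack=[10] mem=[0,10,0,0]
After op 14 (dup): stack=[10,10] mem=[0,10,0,0]
After op 15 (-): stack=[0] mem=[0,10,0,0]
After op 16 (STO M2): stack=[empty] mem=[0,10,0,0]

Answer: 0 10 0 0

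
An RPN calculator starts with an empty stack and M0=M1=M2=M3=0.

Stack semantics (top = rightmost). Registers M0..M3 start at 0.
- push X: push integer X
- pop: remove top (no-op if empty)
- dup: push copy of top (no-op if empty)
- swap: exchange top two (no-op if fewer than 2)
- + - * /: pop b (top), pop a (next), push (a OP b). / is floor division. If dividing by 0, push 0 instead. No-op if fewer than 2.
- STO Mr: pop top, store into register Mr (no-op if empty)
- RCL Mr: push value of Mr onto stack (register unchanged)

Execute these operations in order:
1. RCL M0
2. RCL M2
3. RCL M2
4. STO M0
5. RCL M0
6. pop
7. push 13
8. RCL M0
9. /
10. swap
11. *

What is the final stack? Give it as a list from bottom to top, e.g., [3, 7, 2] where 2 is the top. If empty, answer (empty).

Answer: [0, 0]

Derivation:
After op 1 (RCL M0): stack=[0] mem=[0,0,0,0]
After op 2 (RCL M2): stack=[0,0] mem=[0,0,0,0]
After op 3 (RCL M2): stack=[0,0,0] mem=[0,0,0,0]
After op 4 (STO M0): stack=[0,0] mem=[0,0,0,0]
After op 5 (RCL M0): stack=[0,0,0] mem=[0,0,0,0]
After op 6 (pop): stack=[0,0] mem=[0,0,0,0]
After op 7 (push 13): stack=[0,0,13] mem=[0,0,0,0]
After op 8 (RCL M0): stack=[0,0,13,0] mem=[0,0,0,0]
After op 9 (/): stack=[0,0,0] mem=[0,0,0,0]
After op 10 (swap): stack=[0,0,0] mem=[0,0,0,0]
After op 11 (*): stack=[0,0] mem=[0,0,0,0]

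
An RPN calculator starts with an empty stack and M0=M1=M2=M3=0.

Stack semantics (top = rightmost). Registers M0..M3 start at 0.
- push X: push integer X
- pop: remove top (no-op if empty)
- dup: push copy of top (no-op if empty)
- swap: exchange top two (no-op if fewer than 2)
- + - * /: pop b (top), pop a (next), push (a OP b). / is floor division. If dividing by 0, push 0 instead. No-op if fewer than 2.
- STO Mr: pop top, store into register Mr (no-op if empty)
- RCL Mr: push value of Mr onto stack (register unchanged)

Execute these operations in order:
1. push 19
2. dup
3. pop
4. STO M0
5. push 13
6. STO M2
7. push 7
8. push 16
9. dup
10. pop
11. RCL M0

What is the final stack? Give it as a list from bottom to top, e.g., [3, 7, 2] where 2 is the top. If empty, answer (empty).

After op 1 (push 19): stack=[19] mem=[0,0,0,0]
After op 2 (dup): stack=[19,19] mem=[0,0,0,0]
After op 3 (pop): stack=[19] mem=[0,0,0,0]
After op 4 (STO M0): stack=[empty] mem=[19,0,0,0]
After op 5 (push 13): stack=[13] mem=[19,0,0,0]
After op 6 (STO M2): stack=[empty] mem=[19,0,13,0]
After op 7 (push 7): stack=[7] mem=[19,0,13,0]
After op 8 (push 16): stack=[7,16] mem=[19,0,13,0]
After op 9 (dup): stack=[7,16,16] mem=[19,0,13,0]
After op 10 (pop): stack=[7,16] mem=[19,0,13,0]
After op 11 (RCL M0): stack=[7,16,19] mem=[19,0,13,0]

Answer: [7, 16, 19]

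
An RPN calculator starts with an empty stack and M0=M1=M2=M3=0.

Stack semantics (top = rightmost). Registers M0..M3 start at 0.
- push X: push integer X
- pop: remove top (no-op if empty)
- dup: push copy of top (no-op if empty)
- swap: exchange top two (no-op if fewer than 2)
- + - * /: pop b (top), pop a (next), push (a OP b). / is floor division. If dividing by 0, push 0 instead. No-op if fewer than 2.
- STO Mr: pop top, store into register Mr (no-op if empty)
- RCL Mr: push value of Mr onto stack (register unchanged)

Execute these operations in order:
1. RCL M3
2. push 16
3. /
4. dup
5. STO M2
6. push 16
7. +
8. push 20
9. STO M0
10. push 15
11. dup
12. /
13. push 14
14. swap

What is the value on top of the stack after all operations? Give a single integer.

After op 1 (RCL M3): stack=[0] mem=[0,0,0,0]
After op 2 (push 16): stack=[0,16] mem=[0,0,0,0]
After op 3 (/): stack=[0] mem=[0,0,0,0]
After op 4 (dup): stack=[0,0] mem=[0,0,0,0]
After op 5 (STO M2): stack=[0] mem=[0,0,0,0]
After op 6 (push 16): stack=[0,16] mem=[0,0,0,0]
After op 7 (+): stack=[16] mem=[0,0,0,0]
After op 8 (push 20): stack=[16,20] mem=[0,0,0,0]
After op 9 (STO M0): stack=[16] mem=[20,0,0,0]
After op 10 (push 15): stack=[16,15] mem=[20,0,0,0]
After op 11 (dup): stack=[16,15,15] mem=[20,0,0,0]
After op 12 (/): stack=[16,1] mem=[20,0,0,0]
After op 13 (push 14): stack=[16,1,14] mem=[20,0,0,0]
After op 14 (swap): stack=[16,14,1] mem=[20,0,0,0]

Answer: 1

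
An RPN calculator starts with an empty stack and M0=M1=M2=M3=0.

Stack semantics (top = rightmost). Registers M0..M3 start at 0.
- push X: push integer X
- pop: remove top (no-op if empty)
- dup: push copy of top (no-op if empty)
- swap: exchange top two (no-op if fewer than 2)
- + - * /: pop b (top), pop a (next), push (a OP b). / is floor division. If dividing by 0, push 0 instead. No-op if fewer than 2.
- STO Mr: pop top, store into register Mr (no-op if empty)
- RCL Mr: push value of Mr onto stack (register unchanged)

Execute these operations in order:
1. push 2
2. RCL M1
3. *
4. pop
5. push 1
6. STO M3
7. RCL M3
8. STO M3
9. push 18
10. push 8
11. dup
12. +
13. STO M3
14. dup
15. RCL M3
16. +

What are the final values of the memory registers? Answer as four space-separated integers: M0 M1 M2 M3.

Answer: 0 0 0 16

Derivation:
After op 1 (push 2): stack=[2] mem=[0,0,0,0]
After op 2 (RCL M1): stack=[2,0] mem=[0,0,0,0]
After op 3 (*): stack=[0] mem=[0,0,0,0]
After op 4 (pop): stack=[empty] mem=[0,0,0,0]
After op 5 (push 1): stack=[1] mem=[0,0,0,0]
After op 6 (STO M3): stack=[empty] mem=[0,0,0,1]
After op 7 (RCL M3): stack=[1] mem=[0,0,0,1]
After op 8 (STO M3): stack=[empty] mem=[0,0,0,1]
After op 9 (push 18): stack=[18] mem=[0,0,0,1]
After op 10 (push 8): stack=[18,8] mem=[0,0,0,1]
After op 11 (dup): stack=[18,8,8] mem=[0,0,0,1]
After op 12 (+): stack=[18,16] mem=[0,0,0,1]
After op 13 (STO M3): stack=[18] mem=[0,0,0,16]
After op 14 (dup): stack=[18,18] mem=[0,0,0,16]
After op 15 (RCL M3): stack=[18,18,16] mem=[0,0,0,16]
After op 16 (+): stack=[18,34] mem=[0,0,0,16]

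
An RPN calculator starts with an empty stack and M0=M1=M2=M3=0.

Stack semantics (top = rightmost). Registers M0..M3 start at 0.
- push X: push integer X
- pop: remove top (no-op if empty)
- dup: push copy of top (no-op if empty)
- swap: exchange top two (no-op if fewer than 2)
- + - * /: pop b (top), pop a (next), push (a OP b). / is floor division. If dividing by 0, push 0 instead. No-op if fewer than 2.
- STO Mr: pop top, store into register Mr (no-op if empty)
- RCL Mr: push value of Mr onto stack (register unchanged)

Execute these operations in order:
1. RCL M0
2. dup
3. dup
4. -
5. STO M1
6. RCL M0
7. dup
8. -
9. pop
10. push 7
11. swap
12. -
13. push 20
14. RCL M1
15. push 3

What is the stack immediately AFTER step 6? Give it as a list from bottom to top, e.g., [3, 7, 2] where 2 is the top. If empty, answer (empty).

After op 1 (RCL M0): stack=[0] mem=[0,0,0,0]
After op 2 (dup): stack=[0,0] mem=[0,0,0,0]
After op 3 (dup): stack=[0,0,0] mem=[0,0,0,0]
After op 4 (-): stack=[0,0] mem=[0,0,0,0]
After op 5 (STO M1): stack=[0] mem=[0,0,0,0]
After op 6 (RCL M0): stack=[0,0] mem=[0,0,0,0]

[0, 0]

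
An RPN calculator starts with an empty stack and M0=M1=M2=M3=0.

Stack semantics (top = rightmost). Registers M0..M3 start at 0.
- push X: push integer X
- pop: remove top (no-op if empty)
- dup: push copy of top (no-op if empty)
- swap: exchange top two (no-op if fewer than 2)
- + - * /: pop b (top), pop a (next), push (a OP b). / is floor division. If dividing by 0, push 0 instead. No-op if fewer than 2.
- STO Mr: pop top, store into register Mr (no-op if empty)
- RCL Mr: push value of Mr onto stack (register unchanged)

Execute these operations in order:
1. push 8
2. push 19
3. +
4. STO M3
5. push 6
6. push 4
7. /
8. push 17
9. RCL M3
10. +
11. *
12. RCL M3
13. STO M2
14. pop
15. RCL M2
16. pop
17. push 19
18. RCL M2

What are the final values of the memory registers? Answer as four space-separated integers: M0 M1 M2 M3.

Answer: 0 0 27 27

Derivation:
After op 1 (push 8): stack=[8] mem=[0,0,0,0]
After op 2 (push 19): stack=[8,19] mem=[0,0,0,0]
After op 3 (+): stack=[27] mem=[0,0,0,0]
After op 4 (STO M3): stack=[empty] mem=[0,0,0,27]
After op 5 (push 6): stack=[6] mem=[0,0,0,27]
After op 6 (push 4): stack=[6,4] mem=[0,0,0,27]
After op 7 (/): stack=[1] mem=[0,0,0,27]
After op 8 (push 17): stack=[1,17] mem=[0,0,0,27]
After op 9 (RCL M3): stack=[1,17,27] mem=[0,0,0,27]
After op 10 (+): stack=[1,44] mem=[0,0,0,27]
After op 11 (*): stack=[44] mem=[0,0,0,27]
After op 12 (RCL M3): stack=[44,27] mem=[0,0,0,27]
After op 13 (STO M2): stack=[44] mem=[0,0,27,27]
After op 14 (pop): stack=[empty] mem=[0,0,27,27]
After op 15 (RCL M2): stack=[27] mem=[0,0,27,27]
After op 16 (pop): stack=[empty] mem=[0,0,27,27]
After op 17 (push 19): stack=[19] mem=[0,0,27,27]
After op 18 (RCL M2): stack=[19,27] mem=[0,0,27,27]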